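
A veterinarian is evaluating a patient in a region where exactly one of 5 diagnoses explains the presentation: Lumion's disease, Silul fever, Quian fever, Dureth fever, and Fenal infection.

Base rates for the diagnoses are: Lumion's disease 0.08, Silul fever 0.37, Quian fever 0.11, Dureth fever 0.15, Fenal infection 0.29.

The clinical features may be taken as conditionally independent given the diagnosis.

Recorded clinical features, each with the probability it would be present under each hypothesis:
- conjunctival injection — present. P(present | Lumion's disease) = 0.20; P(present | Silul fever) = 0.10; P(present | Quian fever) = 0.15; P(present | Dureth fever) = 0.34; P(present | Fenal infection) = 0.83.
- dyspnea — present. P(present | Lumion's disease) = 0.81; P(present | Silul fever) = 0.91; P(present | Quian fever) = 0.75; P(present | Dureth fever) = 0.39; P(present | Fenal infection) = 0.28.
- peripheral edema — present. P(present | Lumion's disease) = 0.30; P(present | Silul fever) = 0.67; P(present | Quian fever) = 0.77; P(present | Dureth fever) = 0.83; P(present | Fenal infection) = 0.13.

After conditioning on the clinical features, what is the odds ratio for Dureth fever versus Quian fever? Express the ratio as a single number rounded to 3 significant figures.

1.73

The normalizing constant cancels in an odds ratio, so compute prior × likelihood for the two hypotheses only:
  Dureth fever: 0.15 × 0.34 × 0.39 × 0.83 = 0.016509
  Quian fever: 0.11 × 0.15 × 0.75 × 0.77 = 0.0095288
Odds(Dureth fever : Quian fever) = 0.016509 / 0.0095288 ≈ 1.73.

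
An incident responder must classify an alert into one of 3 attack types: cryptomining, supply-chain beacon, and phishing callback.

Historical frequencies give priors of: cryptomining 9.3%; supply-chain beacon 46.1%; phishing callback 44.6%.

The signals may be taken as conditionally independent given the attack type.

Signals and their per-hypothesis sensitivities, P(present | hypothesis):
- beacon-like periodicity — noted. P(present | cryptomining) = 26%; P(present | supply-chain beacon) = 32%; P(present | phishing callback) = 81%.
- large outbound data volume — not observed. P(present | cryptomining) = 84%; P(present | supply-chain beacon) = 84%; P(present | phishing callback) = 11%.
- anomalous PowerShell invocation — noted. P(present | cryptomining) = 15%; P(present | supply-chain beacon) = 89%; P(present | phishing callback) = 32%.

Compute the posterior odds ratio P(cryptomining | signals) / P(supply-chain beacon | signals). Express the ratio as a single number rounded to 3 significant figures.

Posterior odds equal prior odds times the likelihood ratio; only the two competing hypotheses matter (using 1 − P(present | H) for each absent signal).
  cryptomining: 0.093 × 0.26 × (1 − 0.84) × 0.15 = 0.00058032
  supply-chain beacon: 0.461 × 0.32 × (1 − 0.84) × 0.89 = 0.021007
Odds(cryptomining : supply-chain beacon) = 0.00058032 / 0.021007 ≈ 0.0276.

0.0276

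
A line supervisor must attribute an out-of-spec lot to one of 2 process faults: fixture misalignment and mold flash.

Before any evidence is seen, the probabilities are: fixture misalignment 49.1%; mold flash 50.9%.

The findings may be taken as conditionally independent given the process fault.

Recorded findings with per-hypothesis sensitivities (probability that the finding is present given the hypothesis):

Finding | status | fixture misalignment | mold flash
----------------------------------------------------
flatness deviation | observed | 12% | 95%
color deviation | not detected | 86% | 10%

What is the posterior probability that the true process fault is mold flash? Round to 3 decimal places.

For each hypothesis, the unnormalized posterior weight is prior × product of the finding likelihoods (using 1 − P(present | H) for each absent finding):
  fixture misalignment: 0.491 × 0.12 × (1 − 0.86) = 0.0082488
  mold flash: 0.509 × 0.95 × (1 − 0.10) = 0.43519
Marginal likelihood of the evidence = 0.44344.
P(mold flash | evidence) = 0.43519 / 0.44344 ≈ 0.981.

0.981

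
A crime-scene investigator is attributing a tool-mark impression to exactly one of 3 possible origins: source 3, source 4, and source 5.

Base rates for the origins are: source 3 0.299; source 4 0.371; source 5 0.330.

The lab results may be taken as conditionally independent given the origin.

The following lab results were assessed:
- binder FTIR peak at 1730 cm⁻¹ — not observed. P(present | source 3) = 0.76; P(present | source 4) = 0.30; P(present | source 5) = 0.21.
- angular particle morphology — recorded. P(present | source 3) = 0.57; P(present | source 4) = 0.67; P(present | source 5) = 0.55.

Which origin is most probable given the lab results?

By Bayes' rule with conditional independence, the unnormalized weight for each hypothesis is prior × ∏ likelihoods (using 1 − P(present | H) for each absent lab result):
  source 3: 0.299 × (1 − 0.76) × 0.57 = 0.040903
  source 4: 0.371 × (1 − 0.30) × 0.67 = 0.174
  source 5: 0.330 × (1 − 0.21) × 0.55 = 0.14339
Normalizing constant Z = 0.040903 + 0.174 + 0.14339 = 0.35829.
P(source 3 | evidence) ≈ 0.040903 / 0.35829 ≈ 0.114
P(source 4 | evidence) ≈ 0.174 / 0.35829 ≈ 0.486
P(source 5 | evidence) ≈ 0.14339 / 0.35829 ≈ 0.400
The largest is 0.486, so source 4 is most probable.

source 4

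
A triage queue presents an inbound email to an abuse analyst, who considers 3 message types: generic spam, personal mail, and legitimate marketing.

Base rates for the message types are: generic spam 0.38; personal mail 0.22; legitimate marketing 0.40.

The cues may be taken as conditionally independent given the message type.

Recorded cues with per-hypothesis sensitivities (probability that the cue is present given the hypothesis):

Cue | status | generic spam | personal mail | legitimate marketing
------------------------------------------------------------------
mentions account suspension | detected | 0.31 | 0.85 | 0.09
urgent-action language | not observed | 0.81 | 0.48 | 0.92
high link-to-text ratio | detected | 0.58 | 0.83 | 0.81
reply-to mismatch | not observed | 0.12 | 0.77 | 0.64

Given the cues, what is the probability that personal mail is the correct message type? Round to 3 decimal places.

0.602

By Bayes' rule with conditional independence, the unnormalized weight for each hypothesis is prior × ∏ likelihoods (using 1 − P(present | H) for each absent cue):
  generic spam: 0.38 × 0.31 × (1 − 0.81) × 0.58 × (1 − 0.12) = 0.011424
  personal mail: 0.22 × 0.85 × (1 − 0.48) × 0.83 × (1 − 0.77) = 0.018563
  legitimate marketing: 0.40 × 0.09 × (1 − 0.92) × 0.81 × (1 − 0.64) = 0.00083981
Marginal likelihood of the evidence = 0.030827.
P(personal mail | evidence) = 0.018563 / 0.030827 ≈ 0.602.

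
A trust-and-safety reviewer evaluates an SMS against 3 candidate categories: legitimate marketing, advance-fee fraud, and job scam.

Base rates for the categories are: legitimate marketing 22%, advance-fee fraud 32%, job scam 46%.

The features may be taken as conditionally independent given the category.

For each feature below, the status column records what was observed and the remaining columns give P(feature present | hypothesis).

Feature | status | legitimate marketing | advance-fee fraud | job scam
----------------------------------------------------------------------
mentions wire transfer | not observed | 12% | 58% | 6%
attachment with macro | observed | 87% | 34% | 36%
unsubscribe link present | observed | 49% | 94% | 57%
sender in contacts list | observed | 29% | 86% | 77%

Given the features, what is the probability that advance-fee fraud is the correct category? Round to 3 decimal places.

For each hypothesis, the unnormalized posterior weight is prior × product of the feature likelihoods (using 1 − P(present | H) for each absent feature):
  legitimate marketing: 0.22 × (1 − 0.12) × 0.87 × 0.49 × 0.29 = 0.023934
  advance-fee fraud: 0.32 × (1 − 0.58) × 0.34 × 0.94 × 0.86 = 0.036941
  job scam: 0.46 × (1 − 0.06) × 0.36 × 0.57 × 0.77 = 0.068321
Marginal likelihood of the evidence = 0.1292.
P(advance-fee fraud | evidence) = 0.036941 / 0.1292 ≈ 0.286.

0.286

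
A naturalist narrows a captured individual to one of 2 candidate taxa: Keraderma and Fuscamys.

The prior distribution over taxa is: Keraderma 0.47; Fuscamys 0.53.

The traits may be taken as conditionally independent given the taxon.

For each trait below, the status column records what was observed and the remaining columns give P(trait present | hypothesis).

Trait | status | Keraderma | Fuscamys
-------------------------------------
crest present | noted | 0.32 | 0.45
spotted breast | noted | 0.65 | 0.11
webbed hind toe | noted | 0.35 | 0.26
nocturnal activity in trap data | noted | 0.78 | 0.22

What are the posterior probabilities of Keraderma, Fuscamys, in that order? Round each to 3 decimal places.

Multiply each prior by the joint likelihood of the trait pattern:
  Keraderma: 0.47 × 0.32 × 0.65 × 0.35 × 0.78 = 0.026688
  Fuscamys: 0.53 × 0.45 × 0.11 × 0.26 × 0.22 = 0.0015006
The unnormalized weights sum to 0.028189.
P(Keraderma | evidence) = 0.026688 / 0.028189 ≈ 0.947
P(Fuscamys | evidence) = 0.0015006 / 0.028189 ≈ 0.053

0.947, 0.053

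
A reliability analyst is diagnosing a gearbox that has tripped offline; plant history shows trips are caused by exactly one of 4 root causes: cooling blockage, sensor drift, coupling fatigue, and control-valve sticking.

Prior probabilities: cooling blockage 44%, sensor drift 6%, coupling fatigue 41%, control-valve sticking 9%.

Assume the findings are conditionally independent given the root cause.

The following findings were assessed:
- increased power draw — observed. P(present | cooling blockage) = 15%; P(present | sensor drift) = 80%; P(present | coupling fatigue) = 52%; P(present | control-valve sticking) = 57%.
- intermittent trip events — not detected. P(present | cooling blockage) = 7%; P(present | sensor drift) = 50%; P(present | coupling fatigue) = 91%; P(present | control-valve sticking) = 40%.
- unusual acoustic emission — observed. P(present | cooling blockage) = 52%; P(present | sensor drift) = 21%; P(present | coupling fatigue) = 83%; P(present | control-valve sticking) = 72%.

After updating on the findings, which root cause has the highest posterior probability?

For each hypothesis, the unnormalized posterior weight is prior × product of the finding likelihoods (using 1 − P(present | H) for each absent finding):
  cooling blockage: 0.44 × 0.15 × (1 − 0.07) × 0.52 = 0.031918
  sensor drift: 0.06 × 0.80 × (1 − 0.50) × 0.21 = 0.00504
  coupling fatigue: 0.41 × 0.52 × (1 − 0.91) × 0.83 = 0.015926
  control-valve sticking: 0.09 × 0.57 × (1 − 0.40) × 0.72 = 0.022162
The unnormalized weights sum to 0.075045.
P(cooling blockage | evidence) ≈ 0.031918 / 0.075045 ≈ 0.425
P(sensor drift | evidence) ≈ 0.00504 / 0.075045 ≈ 0.067
P(coupling fatigue | evidence) ≈ 0.015926 / 0.075045 ≈ 0.212
P(control-valve sticking | evidence) ≈ 0.022162 / 0.075045 ≈ 0.295
The largest is 0.425, so cooling blockage is most probable.

cooling blockage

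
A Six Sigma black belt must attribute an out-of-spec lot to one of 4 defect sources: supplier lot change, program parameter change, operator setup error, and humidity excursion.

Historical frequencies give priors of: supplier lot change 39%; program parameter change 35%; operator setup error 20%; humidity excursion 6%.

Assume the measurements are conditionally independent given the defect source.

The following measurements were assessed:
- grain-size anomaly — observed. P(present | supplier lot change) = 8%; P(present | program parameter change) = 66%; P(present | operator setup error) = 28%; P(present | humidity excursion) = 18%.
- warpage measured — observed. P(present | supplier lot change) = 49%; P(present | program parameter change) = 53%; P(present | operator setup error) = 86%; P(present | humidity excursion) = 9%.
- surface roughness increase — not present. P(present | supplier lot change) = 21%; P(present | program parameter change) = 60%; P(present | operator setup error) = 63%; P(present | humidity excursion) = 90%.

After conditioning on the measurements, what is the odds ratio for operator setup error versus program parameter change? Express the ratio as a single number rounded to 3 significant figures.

Posterior odds equal prior odds times the likelihood ratio; only the two competing hypotheses matter (using 1 − P(present | H) for each absent measurement).
  operator setup error: 0.20 × 0.28 × 0.86 × (1 − 0.63) = 0.017819
  program parameter change: 0.35 × 0.66 × 0.53 × (1 − 0.60) = 0.048972
Odds(operator setup error : program parameter change) = 0.017819 / 0.048972 ≈ 0.364.

0.364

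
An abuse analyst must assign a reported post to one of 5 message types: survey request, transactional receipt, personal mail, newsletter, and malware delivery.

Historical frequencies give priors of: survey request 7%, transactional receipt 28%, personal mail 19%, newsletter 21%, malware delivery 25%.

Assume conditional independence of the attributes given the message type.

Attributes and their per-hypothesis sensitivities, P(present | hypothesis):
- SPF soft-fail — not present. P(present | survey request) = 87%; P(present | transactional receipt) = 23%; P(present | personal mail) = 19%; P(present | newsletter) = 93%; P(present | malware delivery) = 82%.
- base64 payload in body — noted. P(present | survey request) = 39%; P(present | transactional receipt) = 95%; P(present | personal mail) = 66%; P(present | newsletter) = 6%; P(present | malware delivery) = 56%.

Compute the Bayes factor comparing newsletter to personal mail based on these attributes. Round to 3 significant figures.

0.00786

The Bayes factor is the ratio of the joint likelihoods of the attribute pattern under the two hypotheses (using 1 − P(present | H) for each absent attribute).
  newsletter: (1 − 0.93) × 0.06 = 0.0042
  personal mail: (1 − 0.19) × 0.66 = 0.5346
Bayes factor = 0.0042 / 0.5346 ≈ 0.00786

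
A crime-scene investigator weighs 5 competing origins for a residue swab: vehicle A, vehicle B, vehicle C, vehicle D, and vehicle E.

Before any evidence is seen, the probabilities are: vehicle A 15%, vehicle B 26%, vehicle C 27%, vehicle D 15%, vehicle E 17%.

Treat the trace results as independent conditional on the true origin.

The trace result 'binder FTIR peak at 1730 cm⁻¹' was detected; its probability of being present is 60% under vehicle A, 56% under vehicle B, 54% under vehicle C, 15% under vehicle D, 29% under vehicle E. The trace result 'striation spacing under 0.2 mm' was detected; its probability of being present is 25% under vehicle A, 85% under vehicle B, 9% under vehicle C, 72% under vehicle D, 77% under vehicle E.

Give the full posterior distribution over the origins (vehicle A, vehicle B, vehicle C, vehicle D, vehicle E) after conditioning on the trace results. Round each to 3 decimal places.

0.105, 0.580, 0.061, 0.076, 0.178

By Bayes' rule with conditional independence, the unnormalized weight for each hypothesis is prior × ∏ likelihoods:
  vehicle A: 0.15 × 0.60 × 0.25 = 0.0225
  vehicle B: 0.26 × 0.56 × 0.85 = 0.12376
  vehicle C: 0.27 × 0.54 × 0.09 = 0.013122
  vehicle D: 0.15 × 0.15 × 0.72 = 0.0162
  vehicle E: 0.17 × 0.29 × 0.77 = 0.037961
The unnormalized weights sum to 0.21354.
P(vehicle A | evidence) = 0.0225 / 0.21354 ≈ 0.105
P(vehicle B | evidence) = 0.12376 / 0.21354 ≈ 0.580
P(vehicle C | evidence) = 0.013122 / 0.21354 ≈ 0.061
P(vehicle D | evidence) = 0.0162 / 0.21354 ≈ 0.076
P(vehicle E | evidence) = 0.037961 / 0.21354 ≈ 0.178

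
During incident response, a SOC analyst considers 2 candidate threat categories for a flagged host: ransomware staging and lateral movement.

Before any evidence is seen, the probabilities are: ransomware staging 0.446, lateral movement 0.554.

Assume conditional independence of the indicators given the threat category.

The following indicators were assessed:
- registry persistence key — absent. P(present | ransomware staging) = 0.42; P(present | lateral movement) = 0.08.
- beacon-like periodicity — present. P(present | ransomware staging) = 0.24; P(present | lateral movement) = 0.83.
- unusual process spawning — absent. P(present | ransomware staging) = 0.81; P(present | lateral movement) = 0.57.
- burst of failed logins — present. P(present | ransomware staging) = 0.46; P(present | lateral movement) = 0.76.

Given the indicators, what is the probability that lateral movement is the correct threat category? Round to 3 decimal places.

Multiply each prior by the joint likelihood of the indicator pattern (using 1 − P(present | H) for each absent indicator):
  ransomware staging: 0.446 × (1 − 0.42) × 0.24 × (1 − 0.81) × 0.46 = 0.0054261
  lateral movement: 0.554 × (1 − 0.08) × 0.83 × (1 − 0.57) × 0.76 = 0.13825
Marginal likelihood of the evidence = 0.14367.
P(lateral movement | evidence) = 0.13825 / 0.14367 ≈ 0.962.

0.962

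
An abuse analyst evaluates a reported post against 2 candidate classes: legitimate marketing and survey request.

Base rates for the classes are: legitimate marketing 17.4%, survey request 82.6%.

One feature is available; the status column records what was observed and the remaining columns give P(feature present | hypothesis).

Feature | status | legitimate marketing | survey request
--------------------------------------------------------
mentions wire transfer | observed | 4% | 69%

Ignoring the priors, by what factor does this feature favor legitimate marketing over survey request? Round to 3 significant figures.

The Bayes factor is the ratio of the two likelihoods.
  legitimate marketing: 0.04
  survey request: 0.69
Bayes factor = 0.04 / 0.69 ≈ 0.0580

0.0580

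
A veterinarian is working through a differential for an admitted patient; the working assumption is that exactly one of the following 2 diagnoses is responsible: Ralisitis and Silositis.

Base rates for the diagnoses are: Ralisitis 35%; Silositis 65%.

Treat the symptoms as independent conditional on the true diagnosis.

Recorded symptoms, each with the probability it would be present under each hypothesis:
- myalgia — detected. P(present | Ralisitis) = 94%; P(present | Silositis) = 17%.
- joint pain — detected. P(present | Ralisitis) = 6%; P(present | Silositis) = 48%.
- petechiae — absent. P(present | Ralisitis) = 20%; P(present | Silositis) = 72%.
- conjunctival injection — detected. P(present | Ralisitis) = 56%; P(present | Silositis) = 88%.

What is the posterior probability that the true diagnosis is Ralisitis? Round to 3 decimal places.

For each hypothesis, the unnormalized posterior weight is prior × product of the symptom likelihoods (using 1 − P(present | H) for each absent symptom):
  Ralisitis: 0.35 × 0.94 × 0.06 × (1 − 0.20) × 0.56 = 0.0088435
  Silositis: 0.65 × 0.17 × 0.48 × (1 − 0.72) × 0.88 = 0.013069
The unnormalized weights sum to 0.021913.
P(Ralisitis | evidence) = 0.0088435 / 0.021913 ≈ 0.404.

0.404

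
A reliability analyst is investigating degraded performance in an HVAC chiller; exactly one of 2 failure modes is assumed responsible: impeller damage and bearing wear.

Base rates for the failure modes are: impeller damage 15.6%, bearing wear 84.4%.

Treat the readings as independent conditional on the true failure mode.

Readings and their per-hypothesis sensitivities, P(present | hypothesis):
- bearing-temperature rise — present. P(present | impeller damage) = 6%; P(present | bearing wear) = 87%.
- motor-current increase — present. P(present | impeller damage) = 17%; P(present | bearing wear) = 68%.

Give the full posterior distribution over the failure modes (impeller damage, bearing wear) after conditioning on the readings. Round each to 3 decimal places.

0.003, 0.997

By Bayes' rule with conditional independence, the unnormalized weight for each hypothesis is prior × ∏ likelihoods:
  impeller damage: 0.156 × 0.06 × 0.17 = 0.0015912
  bearing wear: 0.844 × 0.87 × 0.68 = 0.49931
The unnormalized weights sum to 0.5009.
P(impeller damage | evidence) = 0.0015912 / 0.5009 ≈ 0.003
P(bearing wear | evidence) = 0.49931 / 0.5009 ≈ 0.997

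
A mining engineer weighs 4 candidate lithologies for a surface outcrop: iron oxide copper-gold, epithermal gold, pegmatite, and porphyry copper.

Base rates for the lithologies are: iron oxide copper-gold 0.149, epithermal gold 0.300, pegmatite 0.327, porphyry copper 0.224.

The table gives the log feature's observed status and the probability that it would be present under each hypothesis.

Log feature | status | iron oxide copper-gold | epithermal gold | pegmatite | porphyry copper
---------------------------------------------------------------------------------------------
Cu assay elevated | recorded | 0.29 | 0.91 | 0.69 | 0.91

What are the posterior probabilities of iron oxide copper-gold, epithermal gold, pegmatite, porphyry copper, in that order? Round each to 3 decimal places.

0.058, 0.366, 0.303, 0.273

By Bayes' rule, the unnormalized weight for each hypothesis is prior × likelihood:
  iron oxide copper-gold: 0.149 × 0.29 = 0.04321
  epithermal gold: 0.300 × 0.91 = 0.273
  pegmatite: 0.327 × 0.69 = 0.22563
  porphyry copper: 0.224 × 0.91 = 0.20384
The unnormalized weights sum to 0.74568.
P(iron oxide copper-gold | evidence) = 0.04321 / 0.74568 ≈ 0.058
P(epithermal gold | evidence) = 0.273 / 0.74568 ≈ 0.366
P(pegmatite | evidence) = 0.22563 / 0.74568 ≈ 0.303
P(porphyry copper | evidence) = 0.20384 / 0.74568 ≈ 0.273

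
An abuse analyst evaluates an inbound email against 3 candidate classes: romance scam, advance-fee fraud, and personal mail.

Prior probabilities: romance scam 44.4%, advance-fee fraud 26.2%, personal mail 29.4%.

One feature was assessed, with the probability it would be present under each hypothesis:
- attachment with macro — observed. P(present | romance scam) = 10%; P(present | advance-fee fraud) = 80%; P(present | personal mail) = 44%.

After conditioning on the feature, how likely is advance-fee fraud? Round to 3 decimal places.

0.547

For each hypothesis, the unnormalized posterior weight is prior × likelihood:
  romance scam: 0.444 × 0.10 = 0.0444
  advance-fee fraud: 0.262 × 0.80 = 0.2096
  personal mail: 0.294 × 0.44 = 0.12936
Normalizing constant Z = 0.0444 + 0.2096 + 0.12936 = 0.38336.
P(advance-fee fraud | evidence) = 0.2096 / 0.38336 ≈ 0.547.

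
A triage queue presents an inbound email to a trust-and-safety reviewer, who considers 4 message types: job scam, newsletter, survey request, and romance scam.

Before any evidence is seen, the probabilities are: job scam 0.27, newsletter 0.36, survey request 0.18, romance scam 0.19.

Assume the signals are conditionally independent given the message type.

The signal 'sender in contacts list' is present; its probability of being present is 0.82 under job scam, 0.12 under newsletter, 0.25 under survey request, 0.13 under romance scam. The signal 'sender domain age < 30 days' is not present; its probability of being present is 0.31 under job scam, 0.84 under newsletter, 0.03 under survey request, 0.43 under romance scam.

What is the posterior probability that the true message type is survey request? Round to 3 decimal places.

0.201

By Bayes' rule with conditional independence, the unnormalized weight for each hypothesis is prior × ∏ likelihoods (using 1 − P(present | H) for each absent signal):
  job scam: 0.27 × 0.82 × (1 − 0.31) = 0.15277
  newsletter: 0.36 × 0.12 × (1 − 0.84) = 0.006912
  survey request: 0.18 × 0.25 × (1 − 0.03) = 0.04365
  romance scam: 0.19 × 0.13 × (1 − 0.43) = 0.014079
The unnormalized weights sum to 0.21741.
P(survey request | evidence) = 0.04365 / 0.21741 ≈ 0.201.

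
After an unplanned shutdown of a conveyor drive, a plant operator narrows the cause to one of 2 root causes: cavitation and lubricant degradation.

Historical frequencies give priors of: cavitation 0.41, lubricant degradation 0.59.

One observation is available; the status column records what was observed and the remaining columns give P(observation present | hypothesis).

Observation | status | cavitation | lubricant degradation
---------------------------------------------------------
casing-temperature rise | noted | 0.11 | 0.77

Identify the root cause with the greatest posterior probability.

lubricant degradation

Multiply each prior by the likelihood of the observation:
  cavitation: 0.41 × 0.11 = 0.0451
  lubricant degradation: 0.59 × 0.77 = 0.4543
Marginal likelihood of the evidence = 0.4994.
P(cavitation | evidence) ≈ 0.0451 / 0.4994 ≈ 0.090
P(lubricant degradation | evidence) ≈ 0.4543 / 0.4994 ≈ 0.910
The largest is 0.910, so lubricant degradation is most probable.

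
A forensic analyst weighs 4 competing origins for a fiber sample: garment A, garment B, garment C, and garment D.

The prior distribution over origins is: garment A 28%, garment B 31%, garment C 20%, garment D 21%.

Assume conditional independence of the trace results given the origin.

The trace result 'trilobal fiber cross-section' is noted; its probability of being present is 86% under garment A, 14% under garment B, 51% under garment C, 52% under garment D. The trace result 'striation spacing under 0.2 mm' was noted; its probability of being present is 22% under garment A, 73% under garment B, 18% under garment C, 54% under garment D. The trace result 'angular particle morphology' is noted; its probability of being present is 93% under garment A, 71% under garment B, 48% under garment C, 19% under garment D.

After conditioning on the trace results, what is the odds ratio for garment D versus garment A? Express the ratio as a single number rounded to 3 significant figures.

Unnormalized posterior weight (prior times the trace result likelihoods) for each of the two hypotheses:
  garment D: 0.21 × 0.52 × 0.54 × 0.19 = 0.011204
  garment A: 0.28 × 0.86 × 0.22 × 0.93 = 0.049268
Odds(garment D : garment A) = 0.011204 / 0.049268 ≈ 0.227.

0.227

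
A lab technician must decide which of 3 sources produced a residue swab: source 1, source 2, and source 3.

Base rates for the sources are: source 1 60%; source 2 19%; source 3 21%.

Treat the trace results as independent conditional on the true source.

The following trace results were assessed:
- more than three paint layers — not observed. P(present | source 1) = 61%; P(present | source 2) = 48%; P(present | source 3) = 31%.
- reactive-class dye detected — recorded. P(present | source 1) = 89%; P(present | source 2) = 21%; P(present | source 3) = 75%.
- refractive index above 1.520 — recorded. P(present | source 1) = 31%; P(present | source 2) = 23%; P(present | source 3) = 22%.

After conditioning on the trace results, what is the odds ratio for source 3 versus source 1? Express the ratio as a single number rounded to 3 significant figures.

0.370

The normalizing constant cancels in an odds ratio, so compute prior × likelihood for the two hypotheses only (using 1 − P(present | H) for each absent trace result):
  source 3: 0.21 × (1 − 0.31) × 0.75 × 0.22 = 0.023908
  source 1: 0.60 × (1 − 0.61) × 0.89 × 0.31 = 0.064561
Odds(source 3 : source 1) = 0.023908 / 0.064561 ≈ 0.370.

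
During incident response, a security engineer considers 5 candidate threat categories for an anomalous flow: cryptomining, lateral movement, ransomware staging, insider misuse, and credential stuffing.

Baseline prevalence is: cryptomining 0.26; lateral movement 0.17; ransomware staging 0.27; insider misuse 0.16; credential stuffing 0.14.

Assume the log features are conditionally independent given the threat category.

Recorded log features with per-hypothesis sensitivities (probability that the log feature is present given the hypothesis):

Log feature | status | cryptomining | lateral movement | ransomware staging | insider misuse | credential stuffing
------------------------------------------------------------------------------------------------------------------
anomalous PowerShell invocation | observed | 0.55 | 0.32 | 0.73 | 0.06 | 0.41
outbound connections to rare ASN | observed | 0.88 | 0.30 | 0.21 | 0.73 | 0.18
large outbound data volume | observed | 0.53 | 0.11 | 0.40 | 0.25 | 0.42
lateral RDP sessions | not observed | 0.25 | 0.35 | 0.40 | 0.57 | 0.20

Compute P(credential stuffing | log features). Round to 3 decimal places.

Multiply each prior by the joint likelihood of the log feature pattern (using 1 − P(present | H) for each absent log feature):
  cryptomining: 0.26 × 0.55 × 0.88 × 0.53 × (1 − 0.25) = 0.050021
  lateral movement: 0.17 × 0.32 × 0.30 × 0.11 × (1 − 0.35) = 0.0011669
  ransomware staging: 0.27 × 0.73 × 0.21 × 0.40 × (1 − 0.40) = 0.0099338
  insider misuse: 0.16 × 0.06 × 0.73 × 0.25 × (1 − 0.57) = 0.00075336
  credential stuffing: 0.14 × 0.41 × 0.18 × 0.42 × (1 − 0.20) = 0.0034716
The unnormalized weights sum to 0.065347.
P(credential stuffing | evidence) = 0.0034716 / 0.065347 ≈ 0.053.

0.053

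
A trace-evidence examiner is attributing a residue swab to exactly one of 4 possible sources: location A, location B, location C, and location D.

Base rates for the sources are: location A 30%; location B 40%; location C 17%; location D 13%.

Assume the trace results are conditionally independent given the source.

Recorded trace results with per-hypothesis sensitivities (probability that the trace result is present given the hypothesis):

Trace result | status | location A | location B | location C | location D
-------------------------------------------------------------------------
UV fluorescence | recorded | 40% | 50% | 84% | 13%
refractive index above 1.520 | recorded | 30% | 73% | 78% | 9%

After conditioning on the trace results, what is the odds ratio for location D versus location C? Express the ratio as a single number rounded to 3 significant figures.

0.0137

The normalizing constant cancels in an odds ratio, so compute prior × likelihood for the two hypotheses only:
  location D: 0.13 × 0.13 × 0.09 = 0.001521
  location C: 0.17 × 0.84 × 0.78 = 0.11138
Odds(location D : location C) = 0.001521 / 0.11138 ≈ 0.0137.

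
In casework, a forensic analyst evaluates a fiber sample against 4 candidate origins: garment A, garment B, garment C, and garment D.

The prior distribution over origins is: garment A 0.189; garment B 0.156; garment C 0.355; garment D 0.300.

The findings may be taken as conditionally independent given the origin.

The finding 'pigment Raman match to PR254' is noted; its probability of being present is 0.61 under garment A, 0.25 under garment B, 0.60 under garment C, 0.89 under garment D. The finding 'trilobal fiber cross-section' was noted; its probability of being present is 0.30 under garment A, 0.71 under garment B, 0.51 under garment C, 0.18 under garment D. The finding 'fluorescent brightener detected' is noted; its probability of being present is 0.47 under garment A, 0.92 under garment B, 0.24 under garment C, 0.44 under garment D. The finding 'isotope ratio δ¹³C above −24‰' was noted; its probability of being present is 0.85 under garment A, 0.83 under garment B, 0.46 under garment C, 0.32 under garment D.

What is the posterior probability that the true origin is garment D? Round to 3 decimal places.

0.126

By Bayes' rule with conditional independence, the unnormalized weight for each hypothesis is prior × ∏ likelihoods:
  garment A: 0.189 × 0.61 × 0.30 × 0.47 × 0.85 = 0.013818
  garment B: 0.156 × 0.25 × 0.71 × 0.92 × 0.83 = 0.021144
  garment C: 0.355 × 0.60 × 0.51 × 0.24 × 0.46 = 0.011993
  garment D: 0.300 × 0.89 × 0.18 × 0.44 × 0.32 = 0.0067668
Normalizing constant Z = 0.013818 + 0.021144 + 0.011993 + 0.0067668 = 0.053721.
P(garment D | evidence) = 0.0067668 / 0.053721 ≈ 0.126.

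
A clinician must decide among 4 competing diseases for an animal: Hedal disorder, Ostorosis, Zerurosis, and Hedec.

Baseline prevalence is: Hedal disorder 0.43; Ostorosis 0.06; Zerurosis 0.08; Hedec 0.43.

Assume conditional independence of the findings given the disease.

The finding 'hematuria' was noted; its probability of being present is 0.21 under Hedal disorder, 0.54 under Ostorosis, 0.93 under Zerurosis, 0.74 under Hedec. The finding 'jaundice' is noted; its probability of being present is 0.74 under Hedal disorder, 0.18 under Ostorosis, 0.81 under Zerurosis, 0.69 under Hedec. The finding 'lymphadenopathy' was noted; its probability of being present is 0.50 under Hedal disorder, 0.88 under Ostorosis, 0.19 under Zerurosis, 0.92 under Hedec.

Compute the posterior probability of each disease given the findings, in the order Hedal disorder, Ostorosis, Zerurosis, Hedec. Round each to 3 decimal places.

0.133, 0.020, 0.045, 0.802

By Bayes' rule with conditional independence, the unnormalized weight for each hypothesis is prior × ∏ likelihoods:
  Hedal disorder: 0.43 × 0.21 × 0.74 × 0.50 = 0.033411
  Ostorosis: 0.06 × 0.54 × 0.18 × 0.88 = 0.0051322
  Zerurosis: 0.08 × 0.93 × 0.81 × 0.19 = 0.01145
  Hedec: 0.43 × 0.74 × 0.69 × 0.92 = 0.20199
Normalizing constant Z = 0.033411 + 0.0051322 + 0.01145 + 0.20199 = 0.25199.
P(Hedal disorder | evidence) = 0.033411 / 0.25199 ≈ 0.133
P(Ostorosis | evidence) = 0.0051322 / 0.25199 ≈ 0.020
P(Zerurosis | evidence) = 0.01145 / 0.25199 ≈ 0.045
P(Hedec | evidence) = 0.20199 / 0.25199 ≈ 0.802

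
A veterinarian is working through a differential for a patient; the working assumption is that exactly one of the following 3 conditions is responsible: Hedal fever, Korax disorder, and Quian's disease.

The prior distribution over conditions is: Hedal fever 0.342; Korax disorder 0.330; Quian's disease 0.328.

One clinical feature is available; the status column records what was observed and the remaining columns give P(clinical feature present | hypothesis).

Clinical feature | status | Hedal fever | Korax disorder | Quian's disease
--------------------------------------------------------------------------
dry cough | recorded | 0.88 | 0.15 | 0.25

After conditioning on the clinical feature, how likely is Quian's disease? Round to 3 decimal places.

0.190

By Bayes' rule, the unnormalized weight for each hypothesis is prior × likelihood:
  Hedal fever: 0.342 × 0.88 = 0.30096
  Korax disorder: 0.330 × 0.15 = 0.0495
  Quian's disease: 0.328 × 0.25 = 0.082
The unnormalized weights sum to 0.43246.
P(Quian's disease | evidence) = 0.082 / 0.43246 ≈ 0.190.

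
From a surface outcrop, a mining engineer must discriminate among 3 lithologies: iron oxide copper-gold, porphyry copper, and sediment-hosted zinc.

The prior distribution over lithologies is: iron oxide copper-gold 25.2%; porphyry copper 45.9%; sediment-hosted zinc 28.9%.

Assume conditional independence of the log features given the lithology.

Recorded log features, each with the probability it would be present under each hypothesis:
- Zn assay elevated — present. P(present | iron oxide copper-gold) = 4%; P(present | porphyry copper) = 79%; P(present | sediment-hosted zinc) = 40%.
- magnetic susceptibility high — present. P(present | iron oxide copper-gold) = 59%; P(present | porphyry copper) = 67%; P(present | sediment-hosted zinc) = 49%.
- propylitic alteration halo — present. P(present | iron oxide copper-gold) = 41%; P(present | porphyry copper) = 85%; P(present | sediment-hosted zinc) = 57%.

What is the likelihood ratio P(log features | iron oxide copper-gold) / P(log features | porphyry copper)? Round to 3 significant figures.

The Bayes factor is the ratio of the joint likelihoods of the log feature pattern under the two hypotheses.
  iron oxide copper-gold: 0.04 × 0.59 × 0.41 = 0.009676
  porphyry copper: 0.79 × 0.67 × 0.85 = 0.44991
Bayes factor = 0.009676 / 0.44991 ≈ 0.0215

0.0215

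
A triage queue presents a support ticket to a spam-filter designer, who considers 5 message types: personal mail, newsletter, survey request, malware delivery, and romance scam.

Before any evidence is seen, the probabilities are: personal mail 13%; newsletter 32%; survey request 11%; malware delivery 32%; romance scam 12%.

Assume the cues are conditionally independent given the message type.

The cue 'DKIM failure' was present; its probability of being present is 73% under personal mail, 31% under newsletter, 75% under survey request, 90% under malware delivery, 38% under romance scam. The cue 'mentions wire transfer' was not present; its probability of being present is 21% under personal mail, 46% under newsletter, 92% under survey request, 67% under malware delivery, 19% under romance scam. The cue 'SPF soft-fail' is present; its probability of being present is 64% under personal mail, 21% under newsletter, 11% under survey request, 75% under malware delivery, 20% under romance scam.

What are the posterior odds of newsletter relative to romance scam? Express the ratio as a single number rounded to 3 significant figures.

The normalizing constant cancels in an odds ratio, so compute prior × likelihood for the two hypotheses only (using 1 − P(present | H) for each absent cue):
  newsletter: 0.32 × 0.31 × (1 − 0.46) × 0.21 = 0.011249
  romance scam: 0.12 × 0.38 × (1 − 0.19) × 0.20 = 0.0073872
Odds(newsletter : romance scam) = 0.011249 / 0.0073872 ≈ 1.52.

1.52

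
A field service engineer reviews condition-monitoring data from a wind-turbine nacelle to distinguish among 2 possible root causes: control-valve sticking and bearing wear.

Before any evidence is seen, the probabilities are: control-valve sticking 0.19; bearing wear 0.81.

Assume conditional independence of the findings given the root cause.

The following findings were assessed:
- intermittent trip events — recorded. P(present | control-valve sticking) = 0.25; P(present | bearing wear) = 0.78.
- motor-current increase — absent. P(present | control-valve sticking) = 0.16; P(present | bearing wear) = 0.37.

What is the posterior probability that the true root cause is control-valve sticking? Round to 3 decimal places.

By Bayes' rule with conditional independence, the unnormalized weight for each hypothesis is prior × ∏ likelihoods (using 1 − P(present | H) for each absent finding):
  control-valve sticking: 0.19 × 0.25 × (1 − 0.16) = 0.0399
  bearing wear: 0.81 × 0.78 × (1 − 0.37) = 0.39803
The unnormalized weights sum to 0.43793.
P(control-valve sticking | evidence) = 0.0399 / 0.43793 ≈ 0.091.

0.091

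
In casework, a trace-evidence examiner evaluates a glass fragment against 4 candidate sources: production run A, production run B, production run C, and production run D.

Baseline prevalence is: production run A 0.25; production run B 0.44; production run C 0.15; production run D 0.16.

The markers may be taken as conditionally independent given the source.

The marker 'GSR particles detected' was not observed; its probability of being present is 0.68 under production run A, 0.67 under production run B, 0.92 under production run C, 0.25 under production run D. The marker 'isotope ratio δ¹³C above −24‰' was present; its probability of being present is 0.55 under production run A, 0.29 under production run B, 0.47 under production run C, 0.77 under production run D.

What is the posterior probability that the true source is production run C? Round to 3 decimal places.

0.031

By Bayes' rule with conditional independence, the unnormalized weight for each hypothesis is prior × ∏ likelihoods (using 1 − P(present | H) for each absent marker):
  production run A: 0.25 × (1 − 0.68) × 0.55 = 0.044
  production run B: 0.44 × (1 − 0.67) × 0.29 = 0.042108
  production run C: 0.15 × (1 − 0.92) × 0.47 = 0.00564
  production run D: 0.16 × (1 − 0.25) × 0.77 = 0.0924
Marginal likelihood of the evidence = 0.18415.
P(production run C | evidence) = 0.00564 / 0.18415 ≈ 0.031.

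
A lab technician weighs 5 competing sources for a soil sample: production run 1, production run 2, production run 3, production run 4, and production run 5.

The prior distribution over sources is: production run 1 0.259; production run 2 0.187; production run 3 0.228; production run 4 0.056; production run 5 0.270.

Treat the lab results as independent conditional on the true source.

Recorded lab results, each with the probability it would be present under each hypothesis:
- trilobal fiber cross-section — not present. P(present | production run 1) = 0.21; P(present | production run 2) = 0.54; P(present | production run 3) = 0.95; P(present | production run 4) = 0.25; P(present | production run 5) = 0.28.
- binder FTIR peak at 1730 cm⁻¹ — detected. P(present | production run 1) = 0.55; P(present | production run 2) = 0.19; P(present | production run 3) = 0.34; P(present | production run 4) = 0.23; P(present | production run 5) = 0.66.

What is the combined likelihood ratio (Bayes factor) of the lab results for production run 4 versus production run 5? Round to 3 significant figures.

0.363

The Bayes factor is the ratio of the joint likelihoods of the lab result pattern under the two hypotheses (using 1 − P(present | H) for each absent lab result).
  production run 4: (1 − 0.25) × 0.23 = 0.1725
  production run 5: (1 − 0.28) × 0.66 = 0.4752
Bayes factor = 0.1725 / 0.4752 ≈ 0.363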